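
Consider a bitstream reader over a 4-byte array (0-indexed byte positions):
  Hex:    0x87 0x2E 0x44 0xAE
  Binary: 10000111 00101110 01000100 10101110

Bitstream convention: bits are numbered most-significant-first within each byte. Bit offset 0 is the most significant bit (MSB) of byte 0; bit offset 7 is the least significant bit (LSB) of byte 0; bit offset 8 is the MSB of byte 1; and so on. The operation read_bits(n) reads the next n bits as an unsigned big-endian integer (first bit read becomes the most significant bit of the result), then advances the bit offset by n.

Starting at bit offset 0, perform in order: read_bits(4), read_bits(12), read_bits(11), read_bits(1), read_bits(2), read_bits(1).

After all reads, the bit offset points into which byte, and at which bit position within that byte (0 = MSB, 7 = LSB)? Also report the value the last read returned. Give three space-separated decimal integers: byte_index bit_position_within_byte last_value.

Read 1: bits[0:4] width=4 -> value=8 (bin 1000); offset now 4 = byte 0 bit 4; 28 bits remain
Read 2: bits[4:16] width=12 -> value=1838 (bin 011100101110); offset now 16 = byte 2 bit 0; 16 bits remain
Read 3: bits[16:27] width=11 -> value=549 (bin 01000100101); offset now 27 = byte 3 bit 3; 5 bits remain
Read 4: bits[27:28] width=1 -> value=0 (bin 0); offset now 28 = byte 3 bit 4; 4 bits remain
Read 5: bits[28:30] width=2 -> value=3 (bin 11); offset now 30 = byte 3 bit 6; 2 bits remain
Read 6: bits[30:31] width=1 -> value=1 (bin 1); offset now 31 = byte 3 bit 7; 1 bits remain

Answer: 3 7 1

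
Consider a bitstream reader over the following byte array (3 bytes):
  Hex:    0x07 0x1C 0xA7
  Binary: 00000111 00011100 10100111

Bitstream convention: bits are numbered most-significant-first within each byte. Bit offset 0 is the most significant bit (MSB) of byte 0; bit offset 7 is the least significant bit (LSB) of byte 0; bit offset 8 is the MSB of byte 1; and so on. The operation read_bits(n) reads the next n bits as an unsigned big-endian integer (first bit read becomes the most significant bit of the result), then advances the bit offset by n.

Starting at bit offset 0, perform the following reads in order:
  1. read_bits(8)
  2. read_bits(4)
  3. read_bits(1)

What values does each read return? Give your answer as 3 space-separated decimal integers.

Answer: 7 1 1

Derivation:
Read 1: bits[0:8] width=8 -> value=7 (bin 00000111); offset now 8 = byte 1 bit 0; 16 bits remain
Read 2: bits[8:12] width=4 -> value=1 (bin 0001); offset now 12 = byte 1 bit 4; 12 bits remain
Read 3: bits[12:13] width=1 -> value=1 (bin 1); offset now 13 = byte 1 bit 5; 11 bits remain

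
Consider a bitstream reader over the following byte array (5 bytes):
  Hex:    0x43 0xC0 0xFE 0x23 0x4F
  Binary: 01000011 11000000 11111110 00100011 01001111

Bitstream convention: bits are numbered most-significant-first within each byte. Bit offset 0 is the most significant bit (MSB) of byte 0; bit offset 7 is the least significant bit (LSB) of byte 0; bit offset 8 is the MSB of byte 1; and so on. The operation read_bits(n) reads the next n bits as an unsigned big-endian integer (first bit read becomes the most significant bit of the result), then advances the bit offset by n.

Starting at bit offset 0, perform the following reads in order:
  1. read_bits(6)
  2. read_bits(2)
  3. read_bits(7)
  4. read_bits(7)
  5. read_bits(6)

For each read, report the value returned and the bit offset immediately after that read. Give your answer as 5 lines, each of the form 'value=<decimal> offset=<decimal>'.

Answer: value=16 offset=6
value=3 offset=8
value=96 offset=15
value=63 offset=22
value=34 offset=28

Derivation:
Read 1: bits[0:6] width=6 -> value=16 (bin 010000); offset now 6 = byte 0 bit 6; 34 bits remain
Read 2: bits[6:8] width=2 -> value=3 (bin 11); offset now 8 = byte 1 bit 0; 32 bits remain
Read 3: bits[8:15] width=7 -> value=96 (bin 1100000); offset now 15 = byte 1 bit 7; 25 bits remain
Read 4: bits[15:22] width=7 -> value=63 (bin 0111111); offset now 22 = byte 2 bit 6; 18 bits remain
Read 5: bits[22:28] width=6 -> value=34 (bin 100010); offset now 28 = byte 3 bit 4; 12 bits remain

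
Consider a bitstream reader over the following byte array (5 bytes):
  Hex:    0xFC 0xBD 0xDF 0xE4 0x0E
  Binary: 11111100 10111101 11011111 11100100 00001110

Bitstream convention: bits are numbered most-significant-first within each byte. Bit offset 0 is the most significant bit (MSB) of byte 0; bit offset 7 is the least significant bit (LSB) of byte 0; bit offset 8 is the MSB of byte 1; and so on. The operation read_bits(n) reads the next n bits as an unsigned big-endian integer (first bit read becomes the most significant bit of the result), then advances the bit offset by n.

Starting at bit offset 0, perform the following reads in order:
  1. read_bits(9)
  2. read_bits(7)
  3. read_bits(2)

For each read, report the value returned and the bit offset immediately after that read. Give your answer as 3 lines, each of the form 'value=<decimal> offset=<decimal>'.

Read 1: bits[0:9] width=9 -> value=505 (bin 111111001); offset now 9 = byte 1 bit 1; 31 bits remain
Read 2: bits[9:16] width=7 -> value=61 (bin 0111101); offset now 16 = byte 2 bit 0; 24 bits remain
Read 3: bits[16:18] width=2 -> value=3 (bin 11); offset now 18 = byte 2 bit 2; 22 bits remain

Answer: value=505 offset=9
value=61 offset=16
value=3 offset=18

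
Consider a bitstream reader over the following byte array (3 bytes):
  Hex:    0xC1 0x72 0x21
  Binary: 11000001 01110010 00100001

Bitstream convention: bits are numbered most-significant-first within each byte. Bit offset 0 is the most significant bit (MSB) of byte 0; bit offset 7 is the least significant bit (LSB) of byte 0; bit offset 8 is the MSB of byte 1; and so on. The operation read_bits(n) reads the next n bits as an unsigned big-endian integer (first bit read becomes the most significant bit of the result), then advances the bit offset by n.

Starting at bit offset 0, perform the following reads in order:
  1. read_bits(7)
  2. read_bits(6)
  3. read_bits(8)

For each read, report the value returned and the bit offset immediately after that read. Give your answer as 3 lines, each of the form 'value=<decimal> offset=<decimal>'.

Read 1: bits[0:7] width=7 -> value=96 (bin 1100000); offset now 7 = byte 0 bit 7; 17 bits remain
Read 2: bits[7:13] width=6 -> value=46 (bin 101110); offset now 13 = byte 1 bit 5; 11 bits remain
Read 3: bits[13:21] width=8 -> value=68 (bin 01000100); offset now 21 = byte 2 bit 5; 3 bits remain

Answer: value=96 offset=7
value=46 offset=13
value=68 offset=21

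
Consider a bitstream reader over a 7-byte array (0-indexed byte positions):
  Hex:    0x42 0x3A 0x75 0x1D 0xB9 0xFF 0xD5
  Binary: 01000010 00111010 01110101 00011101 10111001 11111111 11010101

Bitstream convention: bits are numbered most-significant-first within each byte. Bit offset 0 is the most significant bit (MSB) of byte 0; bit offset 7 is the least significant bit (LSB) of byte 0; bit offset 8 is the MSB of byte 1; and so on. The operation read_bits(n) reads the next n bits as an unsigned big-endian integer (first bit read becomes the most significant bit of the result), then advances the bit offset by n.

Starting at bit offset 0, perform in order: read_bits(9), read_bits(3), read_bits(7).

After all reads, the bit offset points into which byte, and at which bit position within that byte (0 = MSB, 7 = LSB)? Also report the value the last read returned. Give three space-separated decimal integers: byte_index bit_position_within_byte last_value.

Read 1: bits[0:9] width=9 -> value=132 (bin 010000100); offset now 9 = byte 1 bit 1; 47 bits remain
Read 2: bits[9:12] width=3 -> value=3 (bin 011); offset now 12 = byte 1 bit 4; 44 bits remain
Read 3: bits[12:19] width=7 -> value=83 (bin 1010011); offset now 19 = byte 2 bit 3; 37 bits remain

Answer: 2 3 83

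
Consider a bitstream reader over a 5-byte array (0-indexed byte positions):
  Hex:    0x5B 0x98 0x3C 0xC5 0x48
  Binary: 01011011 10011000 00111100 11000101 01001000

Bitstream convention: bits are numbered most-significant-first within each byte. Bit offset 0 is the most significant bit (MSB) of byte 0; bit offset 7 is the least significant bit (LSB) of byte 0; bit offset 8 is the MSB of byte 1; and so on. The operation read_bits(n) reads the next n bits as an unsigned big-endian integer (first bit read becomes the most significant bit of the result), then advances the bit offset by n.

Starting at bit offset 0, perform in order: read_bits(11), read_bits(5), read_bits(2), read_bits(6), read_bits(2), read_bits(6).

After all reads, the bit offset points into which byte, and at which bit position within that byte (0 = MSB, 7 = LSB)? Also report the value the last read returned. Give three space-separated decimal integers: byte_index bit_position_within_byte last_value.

Answer: 4 0 5

Derivation:
Read 1: bits[0:11] width=11 -> value=732 (bin 01011011100); offset now 11 = byte 1 bit 3; 29 bits remain
Read 2: bits[11:16] width=5 -> value=24 (bin 11000); offset now 16 = byte 2 bit 0; 24 bits remain
Read 3: bits[16:18] width=2 -> value=0 (bin 00); offset now 18 = byte 2 bit 2; 22 bits remain
Read 4: bits[18:24] width=6 -> value=60 (bin 111100); offset now 24 = byte 3 bit 0; 16 bits remain
Read 5: bits[24:26] width=2 -> value=3 (bin 11); offset now 26 = byte 3 bit 2; 14 bits remain
Read 6: bits[26:32] width=6 -> value=5 (bin 000101); offset now 32 = byte 4 bit 0; 8 bits remain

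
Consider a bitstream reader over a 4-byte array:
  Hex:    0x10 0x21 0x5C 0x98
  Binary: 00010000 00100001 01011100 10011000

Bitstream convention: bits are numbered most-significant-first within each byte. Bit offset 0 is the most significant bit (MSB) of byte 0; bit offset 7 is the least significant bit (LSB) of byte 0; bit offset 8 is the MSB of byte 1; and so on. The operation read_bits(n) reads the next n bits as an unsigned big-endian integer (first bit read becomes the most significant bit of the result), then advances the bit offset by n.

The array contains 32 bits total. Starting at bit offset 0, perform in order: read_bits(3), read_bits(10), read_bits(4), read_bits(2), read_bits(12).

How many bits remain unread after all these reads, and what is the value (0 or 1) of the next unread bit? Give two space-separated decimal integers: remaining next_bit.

Answer: 1 0

Derivation:
Read 1: bits[0:3] width=3 -> value=0 (bin 000); offset now 3 = byte 0 bit 3; 29 bits remain
Read 2: bits[3:13] width=10 -> value=516 (bin 1000000100); offset now 13 = byte 1 bit 5; 19 bits remain
Read 3: bits[13:17] width=4 -> value=2 (bin 0010); offset now 17 = byte 2 bit 1; 15 bits remain
Read 4: bits[17:19] width=2 -> value=2 (bin 10); offset now 19 = byte 2 bit 3; 13 bits remain
Read 5: bits[19:31] width=12 -> value=3660 (bin 111001001100); offset now 31 = byte 3 bit 7; 1 bits remain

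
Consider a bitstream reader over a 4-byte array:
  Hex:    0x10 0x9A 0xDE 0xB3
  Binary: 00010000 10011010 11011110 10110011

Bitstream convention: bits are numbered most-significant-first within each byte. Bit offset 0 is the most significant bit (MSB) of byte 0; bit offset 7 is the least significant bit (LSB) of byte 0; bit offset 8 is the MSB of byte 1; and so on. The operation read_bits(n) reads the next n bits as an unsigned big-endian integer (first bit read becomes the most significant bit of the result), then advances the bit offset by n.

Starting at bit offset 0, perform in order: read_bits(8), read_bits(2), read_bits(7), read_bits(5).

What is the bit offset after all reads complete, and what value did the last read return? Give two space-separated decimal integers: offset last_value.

Answer: 22 23

Derivation:
Read 1: bits[0:8] width=8 -> value=16 (bin 00010000); offset now 8 = byte 1 bit 0; 24 bits remain
Read 2: bits[8:10] width=2 -> value=2 (bin 10); offset now 10 = byte 1 bit 2; 22 bits remain
Read 3: bits[10:17] width=7 -> value=53 (bin 0110101); offset now 17 = byte 2 bit 1; 15 bits remain
Read 4: bits[17:22] width=5 -> value=23 (bin 10111); offset now 22 = byte 2 bit 6; 10 bits remain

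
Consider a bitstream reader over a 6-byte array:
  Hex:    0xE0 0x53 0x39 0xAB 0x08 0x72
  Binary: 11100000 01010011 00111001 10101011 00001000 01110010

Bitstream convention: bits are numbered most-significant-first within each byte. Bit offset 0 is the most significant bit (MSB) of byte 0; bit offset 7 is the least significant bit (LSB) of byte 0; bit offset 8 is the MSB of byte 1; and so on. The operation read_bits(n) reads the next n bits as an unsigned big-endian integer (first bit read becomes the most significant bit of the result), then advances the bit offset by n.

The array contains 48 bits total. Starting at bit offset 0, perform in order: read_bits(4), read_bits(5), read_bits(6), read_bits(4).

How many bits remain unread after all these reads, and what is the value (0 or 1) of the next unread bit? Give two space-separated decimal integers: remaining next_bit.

Read 1: bits[0:4] width=4 -> value=14 (bin 1110); offset now 4 = byte 0 bit 4; 44 bits remain
Read 2: bits[4:9] width=5 -> value=0 (bin 00000); offset now 9 = byte 1 bit 1; 39 bits remain
Read 3: bits[9:15] width=6 -> value=41 (bin 101001); offset now 15 = byte 1 bit 7; 33 bits remain
Read 4: bits[15:19] width=4 -> value=9 (bin 1001); offset now 19 = byte 2 bit 3; 29 bits remain

Answer: 29 1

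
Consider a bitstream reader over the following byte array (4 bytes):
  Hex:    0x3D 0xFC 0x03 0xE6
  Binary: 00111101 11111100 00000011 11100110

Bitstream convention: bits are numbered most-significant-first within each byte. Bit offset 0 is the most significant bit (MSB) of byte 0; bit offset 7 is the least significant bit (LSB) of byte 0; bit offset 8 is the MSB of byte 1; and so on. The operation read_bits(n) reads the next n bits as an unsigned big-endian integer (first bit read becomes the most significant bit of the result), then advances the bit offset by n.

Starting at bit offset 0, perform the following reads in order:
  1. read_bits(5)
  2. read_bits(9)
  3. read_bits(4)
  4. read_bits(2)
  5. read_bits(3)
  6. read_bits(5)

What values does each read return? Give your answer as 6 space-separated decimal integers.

Answer: 7 383 0 0 1 30

Derivation:
Read 1: bits[0:5] width=5 -> value=7 (bin 00111); offset now 5 = byte 0 bit 5; 27 bits remain
Read 2: bits[5:14] width=9 -> value=383 (bin 101111111); offset now 14 = byte 1 bit 6; 18 bits remain
Read 3: bits[14:18] width=4 -> value=0 (bin 0000); offset now 18 = byte 2 bit 2; 14 bits remain
Read 4: bits[18:20] width=2 -> value=0 (bin 00); offset now 20 = byte 2 bit 4; 12 bits remain
Read 5: bits[20:23] width=3 -> value=1 (bin 001); offset now 23 = byte 2 bit 7; 9 bits remain
Read 6: bits[23:28] width=5 -> value=30 (bin 11110); offset now 28 = byte 3 bit 4; 4 bits remain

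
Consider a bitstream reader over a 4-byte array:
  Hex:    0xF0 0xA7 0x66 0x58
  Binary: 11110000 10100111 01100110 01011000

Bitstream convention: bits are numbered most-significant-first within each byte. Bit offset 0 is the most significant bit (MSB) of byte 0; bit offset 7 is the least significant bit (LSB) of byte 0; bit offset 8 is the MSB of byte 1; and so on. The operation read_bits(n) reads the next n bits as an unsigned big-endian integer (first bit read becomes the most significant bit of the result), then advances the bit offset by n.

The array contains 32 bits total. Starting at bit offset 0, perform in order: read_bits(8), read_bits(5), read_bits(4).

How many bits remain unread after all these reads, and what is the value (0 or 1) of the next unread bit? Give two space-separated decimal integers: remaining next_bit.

Answer: 15 1

Derivation:
Read 1: bits[0:8] width=8 -> value=240 (bin 11110000); offset now 8 = byte 1 bit 0; 24 bits remain
Read 2: bits[8:13] width=5 -> value=20 (bin 10100); offset now 13 = byte 1 bit 5; 19 bits remain
Read 3: bits[13:17] width=4 -> value=14 (bin 1110); offset now 17 = byte 2 bit 1; 15 bits remain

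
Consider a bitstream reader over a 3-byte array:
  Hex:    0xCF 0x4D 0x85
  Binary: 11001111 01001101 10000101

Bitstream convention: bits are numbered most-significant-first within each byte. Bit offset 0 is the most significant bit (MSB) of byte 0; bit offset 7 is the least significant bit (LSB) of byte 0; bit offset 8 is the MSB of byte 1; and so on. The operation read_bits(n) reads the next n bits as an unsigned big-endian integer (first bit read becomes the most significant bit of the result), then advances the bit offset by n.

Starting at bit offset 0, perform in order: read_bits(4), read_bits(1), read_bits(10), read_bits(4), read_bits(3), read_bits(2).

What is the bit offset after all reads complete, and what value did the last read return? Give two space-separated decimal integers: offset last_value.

Answer: 24 1

Derivation:
Read 1: bits[0:4] width=4 -> value=12 (bin 1100); offset now 4 = byte 0 bit 4; 20 bits remain
Read 2: bits[4:5] width=1 -> value=1 (bin 1); offset now 5 = byte 0 bit 5; 19 bits remain
Read 3: bits[5:15] width=10 -> value=934 (bin 1110100110); offset now 15 = byte 1 bit 7; 9 bits remain
Read 4: bits[15:19] width=4 -> value=12 (bin 1100); offset now 19 = byte 2 bit 3; 5 bits remain
Read 5: bits[19:22] width=3 -> value=1 (bin 001); offset now 22 = byte 2 bit 6; 2 bits remain
Read 6: bits[22:24] width=2 -> value=1 (bin 01); offset now 24 = byte 3 bit 0; 0 bits remain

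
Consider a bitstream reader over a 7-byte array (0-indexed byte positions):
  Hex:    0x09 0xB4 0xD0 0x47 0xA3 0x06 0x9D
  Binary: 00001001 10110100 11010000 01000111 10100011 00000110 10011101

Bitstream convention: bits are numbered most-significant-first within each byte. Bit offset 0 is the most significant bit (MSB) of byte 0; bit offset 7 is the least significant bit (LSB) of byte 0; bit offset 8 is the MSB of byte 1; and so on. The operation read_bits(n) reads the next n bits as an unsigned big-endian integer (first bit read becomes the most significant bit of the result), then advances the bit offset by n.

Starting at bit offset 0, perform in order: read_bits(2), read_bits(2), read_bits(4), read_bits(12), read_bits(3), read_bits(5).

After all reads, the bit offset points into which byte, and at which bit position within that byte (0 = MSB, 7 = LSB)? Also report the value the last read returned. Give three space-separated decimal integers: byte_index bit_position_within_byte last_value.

Answer: 3 4 4

Derivation:
Read 1: bits[0:2] width=2 -> value=0 (bin 00); offset now 2 = byte 0 bit 2; 54 bits remain
Read 2: bits[2:4] width=2 -> value=0 (bin 00); offset now 4 = byte 0 bit 4; 52 bits remain
Read 3: bits[4:8] width=4 -> value=9 (bin 1001); offset now 8 = byte 1 bit 0; 48 bits remain
Read 4: bits[8:20] width=12 -> value=2893 (bin 101101001101); offset now 20 = byte 2 bit 4; 36 bits remain
Read 5: bits[20:23] width=3 -> value=0 (bin 000); offset now 23 = byte 2 bit 7; 33 bits remain
Read 6: bits[23:28] width=5 -> value=4 (bin 00100); offset now 28 = byte 3 bit 4; 28 bits remain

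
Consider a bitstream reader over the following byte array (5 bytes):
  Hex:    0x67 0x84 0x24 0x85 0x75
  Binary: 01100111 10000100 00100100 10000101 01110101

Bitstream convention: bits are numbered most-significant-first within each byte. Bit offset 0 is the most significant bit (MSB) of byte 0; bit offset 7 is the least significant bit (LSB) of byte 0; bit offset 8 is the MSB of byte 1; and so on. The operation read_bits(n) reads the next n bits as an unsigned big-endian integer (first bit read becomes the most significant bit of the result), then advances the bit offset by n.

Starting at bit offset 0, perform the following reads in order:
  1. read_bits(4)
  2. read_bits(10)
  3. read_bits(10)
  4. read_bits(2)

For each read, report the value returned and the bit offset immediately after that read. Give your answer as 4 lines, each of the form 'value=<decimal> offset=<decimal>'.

Answer: value=6 offset=4
value=481 offset=14
value=36 offset=24
value=2 offset=26

Derivation:
Read 1: bits[0:4] width=4 -> value=6 (bin 0110); offset now 4 = byte 0 bit 4; 36 bits remain
Read 2: bits[4:14] width=10 -> value=481 (bin 0111100001); offset now 14 = byte 1 bit 6; 26 bits remain
Read 3: bits[14:24] width=10 -> value=36 (bin 0000100100); offset now 24 = byte 3 bit 0; 16 bits remain
Read 4: bits[24:26] width=2 -> value=2 (bin 10); offset now 26 = byte 3 bit 2; 14 bits remain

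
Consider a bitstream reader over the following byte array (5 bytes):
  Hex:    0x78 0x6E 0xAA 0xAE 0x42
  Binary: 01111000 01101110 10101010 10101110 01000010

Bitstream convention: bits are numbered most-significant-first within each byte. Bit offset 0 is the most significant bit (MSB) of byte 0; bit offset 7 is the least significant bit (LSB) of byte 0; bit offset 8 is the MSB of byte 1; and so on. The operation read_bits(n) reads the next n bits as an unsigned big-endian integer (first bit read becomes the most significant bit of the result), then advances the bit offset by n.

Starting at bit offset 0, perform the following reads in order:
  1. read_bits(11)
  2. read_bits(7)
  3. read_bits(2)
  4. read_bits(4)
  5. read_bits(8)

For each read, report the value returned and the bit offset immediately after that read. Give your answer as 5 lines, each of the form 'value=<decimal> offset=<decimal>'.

Answer: value=963 offset=11
value=58 offset=18
value=2 offset=20
value=10 offset=24
value=174 offset=32

Derivation:
Read 1: bits[0:11] width=11 -> value=963 (bin 01111000011); offset now 11 = byte 1 bit 3; 29 bits remain
Read 2: bits[11:18] width=7 -> value=58 (bin 0111010); offset now 18 = byte 2 bit 2; 22 bits remain
Read 3: bits[18:20] width=2 -> value=2 (bin 10); offset now 20 = byte 2 bit 4; 20 bits remain
Read 4: bits[20:24] width=4 -> value=10 (bin 1010); offset now 24 = byte 3 bit 0; 16 bits remain
Read 5: bits[24:32] width=8 -> value=174 (bin 10101110); offset now 32 = byte 4 bit 0; 8 bits remain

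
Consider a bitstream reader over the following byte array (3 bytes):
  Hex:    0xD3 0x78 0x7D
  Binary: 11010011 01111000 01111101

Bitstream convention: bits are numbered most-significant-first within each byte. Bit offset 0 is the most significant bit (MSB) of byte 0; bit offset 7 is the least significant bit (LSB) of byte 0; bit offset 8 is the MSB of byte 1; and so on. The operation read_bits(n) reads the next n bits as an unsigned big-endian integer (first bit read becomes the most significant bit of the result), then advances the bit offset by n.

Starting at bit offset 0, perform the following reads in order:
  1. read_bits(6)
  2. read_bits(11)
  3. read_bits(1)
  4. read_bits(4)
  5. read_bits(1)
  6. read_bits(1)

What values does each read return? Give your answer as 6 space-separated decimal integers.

Read 1: bits[0:6] width=6 -> value=52 (bin 110100); offset now 6 = byte 0 bit 6; 18 bits remain
Read 2: bits[6:17] width=11 -> value=1776 (bin 11011110000); offset now 17 = byte 2 bit 1; 7 bits remain
Read 3: bits[17:18] width=1 -> value=1 (bin 1); offset now 18 = byte 2 bit 2; 6 bits remain
Read 4: bits[18:22] width=4 -> value=15 (bin 1111); offset now 22 = byte 2 bit 6; 2 bits remain
Read 5: bits[22:23] width=1 -> value=0 (bin 0); offset now 23 = byte 2 bit 7; 1 bits remain
Read 6: bits[23:24] width=1 -> value=1 (bin 1); offset now 24 = byte 3 bit 0; 0 bits remain

Answer: 52 1776 1 15 0 1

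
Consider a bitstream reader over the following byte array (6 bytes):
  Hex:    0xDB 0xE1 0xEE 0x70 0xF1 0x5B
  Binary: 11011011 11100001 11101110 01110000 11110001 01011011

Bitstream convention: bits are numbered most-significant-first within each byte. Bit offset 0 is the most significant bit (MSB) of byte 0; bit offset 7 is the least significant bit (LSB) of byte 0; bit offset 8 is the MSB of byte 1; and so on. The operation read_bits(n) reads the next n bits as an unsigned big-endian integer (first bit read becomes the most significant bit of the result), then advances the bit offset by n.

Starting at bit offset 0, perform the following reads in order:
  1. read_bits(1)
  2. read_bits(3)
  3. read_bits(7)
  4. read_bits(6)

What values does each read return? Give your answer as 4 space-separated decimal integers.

Read 1: bits[0:1] width=1 -> value=1 (bin 1); offset now 1 = byte 0 bit 1; 47 bits remain
Read 2: bits[1:4] width=3 -> value=5 (bin 101); offset now 4 = byte 0 bit 4; 44 bits remain
Read 3: bits[4:11] width=7 -> value=95 (bin 1011111); offset now 11 = byte 1 bit 3; 37 bits remain
Read 4: bits[11:17] width=6 -> value=3 (bin 000011); offset now 17 = byte 2 bit 1; 31 bits remain

Answer: 1 5 95 3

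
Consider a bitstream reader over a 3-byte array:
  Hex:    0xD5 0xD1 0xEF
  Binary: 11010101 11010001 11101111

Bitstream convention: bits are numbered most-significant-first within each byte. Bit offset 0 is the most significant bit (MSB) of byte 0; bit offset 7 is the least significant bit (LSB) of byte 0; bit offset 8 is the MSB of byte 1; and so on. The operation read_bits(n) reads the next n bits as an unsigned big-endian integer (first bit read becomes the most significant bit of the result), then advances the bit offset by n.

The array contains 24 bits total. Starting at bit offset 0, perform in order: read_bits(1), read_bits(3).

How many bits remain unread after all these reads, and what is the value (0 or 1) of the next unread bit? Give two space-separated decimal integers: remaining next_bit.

Read 1: bits[0:1] width=1 -> value=1 (bin 1); offset now 1 = byte 0 bit 1; 23 bits remain
Read 2: bits[1:4] width=3 -> value=5 (bin 101); offset now 4 = byte 0 bit 4; 20 bits remain

Answer: 20 0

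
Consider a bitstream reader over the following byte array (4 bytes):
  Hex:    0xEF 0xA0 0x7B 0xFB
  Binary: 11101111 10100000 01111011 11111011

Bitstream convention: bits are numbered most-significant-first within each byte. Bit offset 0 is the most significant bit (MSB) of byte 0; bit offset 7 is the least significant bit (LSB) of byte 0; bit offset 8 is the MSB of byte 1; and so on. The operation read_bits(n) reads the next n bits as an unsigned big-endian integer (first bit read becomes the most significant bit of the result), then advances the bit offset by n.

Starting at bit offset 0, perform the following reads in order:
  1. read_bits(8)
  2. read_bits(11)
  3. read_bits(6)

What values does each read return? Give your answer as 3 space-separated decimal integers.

Read 1: bits[0:8] width=8 -> value=239 (bin 11101111); offset now 8 = byte 1 bit 0; 24 bits remain
Read 2: bits[8:19] width=11 -> value=1283 (bin 10100000011); offset now 19 = byte 2 bit 3; 13 bits remain
Read 3: bits[19:25] width=6 -> value=55 (bin 110111); offset now 25 = byte 3 bit 1; 7 bits remain

Answer: 239 1283 55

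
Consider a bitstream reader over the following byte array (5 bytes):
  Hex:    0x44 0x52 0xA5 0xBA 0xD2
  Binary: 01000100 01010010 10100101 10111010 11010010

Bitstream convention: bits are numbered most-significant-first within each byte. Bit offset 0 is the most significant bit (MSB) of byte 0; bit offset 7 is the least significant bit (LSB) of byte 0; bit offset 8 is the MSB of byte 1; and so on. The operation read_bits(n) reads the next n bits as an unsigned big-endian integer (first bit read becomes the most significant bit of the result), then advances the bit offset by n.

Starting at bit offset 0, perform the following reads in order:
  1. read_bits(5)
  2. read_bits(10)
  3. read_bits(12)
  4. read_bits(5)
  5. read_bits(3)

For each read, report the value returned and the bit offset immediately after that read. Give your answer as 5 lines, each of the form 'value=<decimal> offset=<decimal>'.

Read 1: bits[0:5] width=5 -> value=8 (bin 01000); offset now 5 = byte 0 bit 5; 35 bits remain
Read 2: bits[5:15] width=10 -> value=553 (bin 1000101001); offset now 15 = byte 1 bit 7; 25 bits remain
Read 3: bits[15:27] width=12 -> value=1325 (bin 010100101101); offset now 27 = byte 3 bit 3; 13 bits remain
Read 4: bits[27:32] width=5 -> value=26 (bin 11010); offset now 32 = byte 4 bit 0; 8 bits remain
Read 5: bits[32:35] width=3 -> value=6 (bin 110); offset now 35 = byte 4 bit 3; 5 bits remain

Answer: value=8 offset=5
value=553 offset=15
value=1325 offset=27
value=26 offset=32
value=6 offset=35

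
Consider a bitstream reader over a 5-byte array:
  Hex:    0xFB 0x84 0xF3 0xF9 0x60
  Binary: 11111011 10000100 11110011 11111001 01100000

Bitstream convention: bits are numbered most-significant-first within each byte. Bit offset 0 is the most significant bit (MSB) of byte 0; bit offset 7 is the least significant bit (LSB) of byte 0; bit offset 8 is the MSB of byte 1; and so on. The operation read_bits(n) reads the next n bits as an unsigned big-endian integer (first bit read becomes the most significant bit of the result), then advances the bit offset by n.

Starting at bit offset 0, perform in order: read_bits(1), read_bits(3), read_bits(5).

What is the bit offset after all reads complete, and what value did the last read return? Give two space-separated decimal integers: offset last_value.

Answer: 9 23

Derivation:
Read 1: bits[0:1] width=1 -> value=1 (bin 1); offset now 1 = byte 0 bit 1; 39 bits remain
Read 2: bits[1:4] width=3 -> value=7 (bin 111); offset now 4 = byte 0 bit 4; 36 bits remain
Read 3: bits[4:9] width=5 -> value=23 (bin 10111); offset now 9 = byte 1 bit 1; 31 bits remain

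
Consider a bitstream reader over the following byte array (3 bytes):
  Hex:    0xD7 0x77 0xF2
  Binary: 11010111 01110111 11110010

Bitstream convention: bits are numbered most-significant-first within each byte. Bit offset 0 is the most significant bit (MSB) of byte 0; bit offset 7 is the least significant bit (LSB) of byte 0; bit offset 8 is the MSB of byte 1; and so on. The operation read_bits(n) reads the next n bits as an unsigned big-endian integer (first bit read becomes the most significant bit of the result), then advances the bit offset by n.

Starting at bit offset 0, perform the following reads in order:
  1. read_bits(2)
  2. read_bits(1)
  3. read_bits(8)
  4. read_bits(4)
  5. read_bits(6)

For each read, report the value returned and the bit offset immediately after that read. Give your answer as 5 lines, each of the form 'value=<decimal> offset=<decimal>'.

Read 1: bits[0:2] width=2 -> value=3 (bin 11); offset now 2 = byte 0 bit 2; 22 bits remain
Read 2: bits[2:3] width=1 -> value=0 (bin 0); offset now 3 = byte 0 bit 3; 21 bits remain
Read 3: bits[3:11] width=8 -> value=187 (bin 10111011); offset now 11 = byte 1 bit 3; 13 bits remain
Read 4: bits[11:15] width=4 -> value=11 (bin 1011); offset now 15 = byte 1 bit 7; 9 bits remain
Read 5: bits[15:21] width=6 -> value=62 (bin 111110); offset now 21 = byte 2 bit 5; 3 bits remain

Answer: value=3 offset=2
value=0 offset=3
value=187 offset=11
value=11 offset=15
value=62 offset=21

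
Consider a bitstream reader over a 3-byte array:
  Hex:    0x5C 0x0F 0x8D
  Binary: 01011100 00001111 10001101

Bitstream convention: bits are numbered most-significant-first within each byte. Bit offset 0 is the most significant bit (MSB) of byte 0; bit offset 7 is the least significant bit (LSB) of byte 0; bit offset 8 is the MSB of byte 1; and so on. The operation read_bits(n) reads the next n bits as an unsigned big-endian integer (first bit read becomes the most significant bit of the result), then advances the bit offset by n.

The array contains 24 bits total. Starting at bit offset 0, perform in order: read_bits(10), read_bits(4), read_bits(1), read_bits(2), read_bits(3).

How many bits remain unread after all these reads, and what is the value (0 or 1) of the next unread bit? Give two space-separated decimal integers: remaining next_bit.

Answer: 4 1

Derivation:
Read 1: bits[0:10] width=10 -> value=368 (bin 0101110000); offset now 10 = byte 1 bit 2; 14 bits remain
Read 2: bits[10:14] width=4 -> value=3 (bin 0011); offset now 14 = byte 1 bit 6; 10 bits remain
Read 3: bits[14:15] width=1 -> value=1 (bin 1); offset now 15 = byte 1 bit 7; 9 bits remain
Read 4: bits[15:17] width=2 -> value=3 (bin 11); offset now 17 = byte 2 bit 1; 7 bits remain
Read 5: bits[17:20] width=3 -> value=0 (bin 000); offset now 20 = byte 2 bit 4; 4 bits remain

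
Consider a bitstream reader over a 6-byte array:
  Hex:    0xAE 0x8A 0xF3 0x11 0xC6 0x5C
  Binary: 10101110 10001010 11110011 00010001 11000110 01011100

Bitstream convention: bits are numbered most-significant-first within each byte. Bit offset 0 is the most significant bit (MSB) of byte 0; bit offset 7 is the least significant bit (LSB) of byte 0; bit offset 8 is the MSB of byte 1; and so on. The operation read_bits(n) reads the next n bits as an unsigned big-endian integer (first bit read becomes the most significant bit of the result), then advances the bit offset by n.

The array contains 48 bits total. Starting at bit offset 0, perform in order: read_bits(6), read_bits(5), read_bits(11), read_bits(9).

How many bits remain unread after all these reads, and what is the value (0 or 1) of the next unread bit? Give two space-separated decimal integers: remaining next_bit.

Read 1: bits[0:6] width=6 -> value=43 (bin 101011); offset now 6 = byte 0 bit 6; 42 bits remain
Read 2: bits[6:11] width=5 -> value=20 (bin 10100); offset now 11 = byte 1 bit 3; 37 bits remain
Read 3: bits[11:22] width=11 -> value=700 (bin 01010111100); offset now 22 = byte 2 bit 6; 26 bits remain
Read 4: bits[22:31] width=9 -> value=392 (bin 110001000); offset now 31 = byte 3 bit 7; 17 bits remain

Answer: 17 1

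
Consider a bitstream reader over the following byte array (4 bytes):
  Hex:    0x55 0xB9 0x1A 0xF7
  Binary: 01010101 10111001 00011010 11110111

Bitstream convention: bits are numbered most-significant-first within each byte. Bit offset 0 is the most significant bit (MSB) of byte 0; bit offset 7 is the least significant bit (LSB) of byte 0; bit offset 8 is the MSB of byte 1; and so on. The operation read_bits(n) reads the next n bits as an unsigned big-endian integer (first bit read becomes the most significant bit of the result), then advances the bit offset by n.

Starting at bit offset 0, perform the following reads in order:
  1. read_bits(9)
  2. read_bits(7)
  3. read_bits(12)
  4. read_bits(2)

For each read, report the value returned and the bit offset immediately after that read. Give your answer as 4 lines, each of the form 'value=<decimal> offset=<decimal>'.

Read 1: bits[0:9] width=9 -> value=171 (bin 010101011); offset now 9 = byte 1 bit 1; 23 bits remain
Read 2: bits[9:16] width=7 -> value=57 (bin 0111001); offset now 16 = byte 2 bit 0; 16 bits remain
Read 3: bits[16:28] width=12 -> value=431 (bin 000110101111); offset now 28 = byte 3 bit 4; 4 bits remain
Read 4: bits[28:30] width=2 -> value=1 (bin 01); offset now 30 = byte 3 bit 6; 2 bits remain

Answer: value=171 offset=9
value=57 offset=16
value=431 offset=28
value=1 offset=30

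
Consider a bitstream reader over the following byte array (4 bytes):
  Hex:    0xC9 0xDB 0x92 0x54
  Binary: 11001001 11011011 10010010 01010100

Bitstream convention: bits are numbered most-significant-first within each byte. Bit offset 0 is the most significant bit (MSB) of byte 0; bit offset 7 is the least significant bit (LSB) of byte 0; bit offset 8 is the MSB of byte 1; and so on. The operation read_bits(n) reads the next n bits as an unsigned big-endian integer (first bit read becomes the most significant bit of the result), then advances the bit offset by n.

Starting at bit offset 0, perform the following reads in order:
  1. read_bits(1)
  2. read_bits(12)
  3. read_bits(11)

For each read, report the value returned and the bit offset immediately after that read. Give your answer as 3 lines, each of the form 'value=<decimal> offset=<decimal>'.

Answer: value=1 offset=1
value=2363 offset=13
value=914 offset=24

Derivation:
Read 1: bits[0:1] width=1 -> value=1 (bin 1); offset now 1 = byte 0 bit 1; 31 bits remain
Read 2: bits[1:13] width=12 -> value=2363 (bin 100100111011); offset now 13 = byte 1 bit 5; 19 bits remain
Read 3: bits[13:24] width=11 -> value=914 (bin 01110010010); offset now 24 = byte 3 bit 0; 8 bits remain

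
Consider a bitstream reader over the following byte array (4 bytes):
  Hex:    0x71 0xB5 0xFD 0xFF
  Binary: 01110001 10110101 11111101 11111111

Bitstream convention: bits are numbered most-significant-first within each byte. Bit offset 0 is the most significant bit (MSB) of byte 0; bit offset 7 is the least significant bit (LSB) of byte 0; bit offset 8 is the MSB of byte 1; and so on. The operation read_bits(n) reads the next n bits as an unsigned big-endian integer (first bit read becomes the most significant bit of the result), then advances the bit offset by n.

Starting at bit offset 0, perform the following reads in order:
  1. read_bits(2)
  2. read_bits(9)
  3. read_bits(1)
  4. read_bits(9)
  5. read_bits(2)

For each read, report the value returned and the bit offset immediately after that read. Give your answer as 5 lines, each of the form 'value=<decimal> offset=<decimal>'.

Read 1: bits[0:2] width=2 -> value=1 (bin 01); offset now 2 = byte 0 bit 2; 30 bits remain
Read 2: bits[2:11] width=9 -> value=397 (bin 110001101); offset now 11 = byte 1 bit 3; 21 bits remain
Read 3: bits[11:12] width=1 -> value=1 (bin 1); offset now 12 = byte 1 bit 4; 20 bits remain
Read 4: bits[12:21] width=9 -> value=191 (bin 010111111); offset now 21 = byte 2 bit 5; 11 bits remain
Read 5: bits[21:23] width=2 -> value=2 (bin 10); offset now 23 = byte 2 bit 7; 9 bits remain

Answer: value=1 offset=2
value=397 offset=11
value=1 offset=12
value=191 offset=21
value=2 offset=23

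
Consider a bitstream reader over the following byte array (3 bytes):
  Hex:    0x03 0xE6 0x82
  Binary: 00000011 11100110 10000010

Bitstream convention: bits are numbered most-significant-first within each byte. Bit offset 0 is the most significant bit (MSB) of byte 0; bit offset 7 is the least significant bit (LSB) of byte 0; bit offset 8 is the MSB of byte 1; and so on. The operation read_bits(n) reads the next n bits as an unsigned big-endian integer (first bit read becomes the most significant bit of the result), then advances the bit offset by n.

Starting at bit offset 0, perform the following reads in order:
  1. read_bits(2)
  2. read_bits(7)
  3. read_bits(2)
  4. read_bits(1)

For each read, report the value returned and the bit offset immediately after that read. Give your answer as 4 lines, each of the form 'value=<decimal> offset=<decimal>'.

Answer: value=0 offset=2
value=7 offset=9
value=3 offset=11
value=0 offset=12

Derivation:
Read 1: bits[0:2] width=2 -> value=0 (bin 00); offset now 2 = byte 0 bit 2; 22 bits remain
Read 2: bits[2:9] width=7 -> value=7 (bin 0000111); offset now 9 = byte 1 bit 1; 15 bits remain
Read 3: bits[9:11] width=2 -> value=3 (bin 11); offset now 11 = byte 1 bit 3; 13 bits remain
Read 4: bits[11:12] width=1 -> value=0 (bin 0); offset now 12 = byte 1 bit 4; 12 bits remain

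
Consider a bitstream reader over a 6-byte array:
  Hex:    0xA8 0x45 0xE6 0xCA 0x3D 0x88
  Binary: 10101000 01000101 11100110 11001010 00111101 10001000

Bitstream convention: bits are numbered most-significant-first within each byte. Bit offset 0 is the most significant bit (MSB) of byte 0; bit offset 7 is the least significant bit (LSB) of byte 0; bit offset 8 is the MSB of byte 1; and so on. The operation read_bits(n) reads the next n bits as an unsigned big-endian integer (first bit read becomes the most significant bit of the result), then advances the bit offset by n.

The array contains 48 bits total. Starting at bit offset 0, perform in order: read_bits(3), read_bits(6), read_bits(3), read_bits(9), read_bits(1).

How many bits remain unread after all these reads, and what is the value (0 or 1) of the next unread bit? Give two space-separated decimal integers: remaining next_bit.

Answer: 26 1

Derivation:
Read 1: bits[0:3] width=3 -> value=5 (bin 101); offset now 3 = byte 0 bit 3; 45 bits remain
Read 2: bits[3:9] width=6 -> value=16 (bin 010000); offset now 9 = byte 1 bit 1; 39 bits remain
Read 3: bits[9:12] width=3 -> value=4 (bin 100); offset now 12 = byte 1 bit 4; 36 bits remain
Read 4: bits[12:21] width=9 -> value=188 (bin 010111100); offset now 21 = byte 2 bit 5; 27 bits remain
Read 5: bits[21:22] width=1 -> value=1 (bin 1); offset now 22 = byte 2 bit 6; 26 bits remain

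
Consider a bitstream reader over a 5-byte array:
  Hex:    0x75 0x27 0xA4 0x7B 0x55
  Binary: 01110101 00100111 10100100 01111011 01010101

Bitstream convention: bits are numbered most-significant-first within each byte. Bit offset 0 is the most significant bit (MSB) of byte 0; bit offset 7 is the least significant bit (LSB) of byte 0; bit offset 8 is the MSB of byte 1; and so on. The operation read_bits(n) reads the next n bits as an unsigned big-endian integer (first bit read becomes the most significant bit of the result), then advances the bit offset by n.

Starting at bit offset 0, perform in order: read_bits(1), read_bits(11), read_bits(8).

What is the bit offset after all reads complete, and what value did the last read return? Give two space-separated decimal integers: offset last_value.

Answer: 20 122

Derivation:
Read 1: bits[0:1] width=1 -> value=0 (bin 0); offset now 1 = byte 0 bit 1; 39 bits remain
Read 2: bits[1:12] width=11 -> value=1874 (bin 11101010010); offset now 12 = byte 1 bit 4; 28 bits remain
Read 3: bits[12:20] width=8 -> value=122 (bin 01111010); offset now 20 = byte 2 bit 4; 20 bits remain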